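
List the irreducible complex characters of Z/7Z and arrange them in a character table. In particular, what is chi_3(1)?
Character table of Z/7Z (irreps indexed chi_0,...,chi_6 with chi_k(m) = zeta_7^(k*m), zeta_7 = exp(2*pi*i/7)):
  irrep \ class  {0} (size 1)  {1} (size 1)    {2} (size 1)    {3} (size 1)    {4} (size 1)    {5} (size 1)    {6} (size 1)  
  chi_0          1             1               1               1               1               1               1             
  chi_1          1             exp(2*I*pi/7)   exp(4*I*pi/7)   exp(6*I*pi/7)   exp(-6*I*pi/7)  exp(-4*I*pi/7)  exp(-2*I*pi/7)
  chi_2          1             exp(4*I*pi/7)   exp(-6*I*pi/7)  exp(-2*I*pi/7)  exp(2*I*pi/7)   exp(6*I*pi/7)   exp(-4*I*pi/7)
  chi_3          1             exp(6*I*pi/7)   exp(-2*I*pi/7)  exp(4*I*pi/7)   exp(-4*I*pi/7)  exp(2*I*pi/7)   exp(-6*I*pi/7)
  chi_4          1             exp(-6*I*pi/7)  exp(2*I*pi/7)   exp(-4*I*pi/7)  exp(4*I*pi/7)   exp(-2*I*pi/7)  exp(6*I*pi/7) 
  chi_5          1             exp(-4*I*pi/7)  exp(6*I*pi/7)   exp(2*I*pi/7)   exp(-2*I*pi/7)  exp(-6*I*pi/7)  exp(4*I*pi/7) 
  chi_6          1             exp(-2*I*pi/7)  exp(-4*I*pi/7)  exp(-6*I*pi/7)  exp(6*I*pi/7)   exp(4*I*pi/7)   exp(2*I*pi/7) 

Spot check: chi_3(1) = zeta_7^(3*1) = zeta_7^3 = exp(6*I*pi/7).

Details: Z/7Z is abelian, so all 7 irreducible complex representations are 1-dimensional. They are given by chi_k(m) = zeta_7^(k*m) for k = 0,...,6. Row orthogonality: sum_m chi_k(m) conj(chi_l(m)) = 7 * [k = l].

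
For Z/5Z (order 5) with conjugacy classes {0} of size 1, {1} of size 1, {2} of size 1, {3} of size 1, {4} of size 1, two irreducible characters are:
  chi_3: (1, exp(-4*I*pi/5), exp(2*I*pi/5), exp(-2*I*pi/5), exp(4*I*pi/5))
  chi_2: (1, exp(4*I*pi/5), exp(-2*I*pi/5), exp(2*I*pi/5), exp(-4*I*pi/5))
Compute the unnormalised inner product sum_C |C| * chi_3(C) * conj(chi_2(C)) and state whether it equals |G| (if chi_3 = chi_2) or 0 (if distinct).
Sum = 0; so <chi_3, chi_2> = 0 (distinct irreducibles are orthogonal).

Derivation: Compute term by term over conjugacy classes (|C| * chi_3(C) * conj(chi_2(C))):
  1*(1)*conj(1) + 1*(exp(-4*I*pi/5))*conj(exp(4*I*pi/5)) + 1*(exp(2*I*pi/5))*conj(exp(-2*I*pi/5)) + 1*(exp(-2*I*pi/5))*conj(exp(2*I*pi/5)) + 1*(exp(4*I*pi/5))*conj(exp(-4*I*pi/5))
  = (1) + (exp(2*I*pi/5)) + (exp(4*I*pi/5)) + (exp(-4*I*pi/5)) + (exp(-2*I*pi/5))
  = 0.
(Exp terms are combined using exp(i*s)*conj(exp(i*t)) = exp(i*(s-t)), and sums of them are collapsed using the identity that for every m > 1 the m distinct m-th roots of unity sum to 0, e.g. 1 + exp(2*I*pi/3) + exp(-2*I*pi/3) = 0.)
Dividing by |G| = 5 gives 0/5 = 0, matching the row-orthogonality relation <chi_3, chi_2> = [chi_3 = chi_2].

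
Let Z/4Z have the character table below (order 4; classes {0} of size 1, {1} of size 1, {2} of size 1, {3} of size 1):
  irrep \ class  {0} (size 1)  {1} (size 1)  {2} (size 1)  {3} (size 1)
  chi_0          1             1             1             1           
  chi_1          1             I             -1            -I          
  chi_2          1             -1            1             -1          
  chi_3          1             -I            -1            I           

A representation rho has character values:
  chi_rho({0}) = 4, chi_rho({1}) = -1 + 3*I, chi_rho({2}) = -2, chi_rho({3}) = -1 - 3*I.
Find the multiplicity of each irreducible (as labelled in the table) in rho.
Multiplicities: chi_0: 0, chi_1: 3, chi_2: 1, chi_3: 0.

Working: Use <chi_rho, chi> = (1/|G|) sum_C |C| * chi_rho(C) * conj(chi(C)) with |G| = 4 for each irreducible chi in the table:
  <chi_rho, chi_0> = (1/4)[1*(4)*conj(1) + 1*(-1 + 3*I)*conj(1) + 1*(-2)*conj(1) + 1*(-1 - 3*I)*conj(1)]
      = (1/4)[(4) + (-1 + 3*I) + (-2) + (-1 - 3*I)] = 0/4 = 0
  <chi_rho, chi_1> = (1/4)[1*(4)*conj(1) + 1*(-1 + 3*I)*conj(I) + 1*(-2)*conj(-1) + 1*(-1 - 3*I)*conj(-I)]
      = (1/4)[(4) + (3 + I) + (2) + (3 - I)] = 12/4 = 3
  <chi_rho, chi_2> = (1/4)[1*(4)*conj(1) + 1*(-1 + 3*I)*conj(-1) + 1*(-2)*conj(1) + 1*(-1 - 3*I)*conj(-1)]
      = (1/4)[(4) + (1 - 3*I) + (-2) + (1 + 3*I)] = 4/4 = 1
  <chi_rho, chi_3> = (1/4)[1*(4)*conj(1) + 1*(-1 + 3*I)*conj(-I) + 1*(-2)*conj(-1) + 1*(-1 - 3*I)*conj(I)]
      = (1/4)[(4) + (-3 - I) + (2) + (-3 + I)] = 0/4 = 0
(Exp terms are combined using exp(i*s)*conj(exp(i*t)) = exp(i*(s-t)), and sums of them are collapsed using the identity that for every m > 1 the m distinct m-th roots of unity sum to 0, e.g. 1 + exp(2*I*pi/3) + exp(-2*I*pi/3) = 0.)
Dimension check: dim(rho) = sum (mult * dim) = 0*1 + 3*1 + 1*1 + 0*1 = 4 = chi_rho(e) = 4.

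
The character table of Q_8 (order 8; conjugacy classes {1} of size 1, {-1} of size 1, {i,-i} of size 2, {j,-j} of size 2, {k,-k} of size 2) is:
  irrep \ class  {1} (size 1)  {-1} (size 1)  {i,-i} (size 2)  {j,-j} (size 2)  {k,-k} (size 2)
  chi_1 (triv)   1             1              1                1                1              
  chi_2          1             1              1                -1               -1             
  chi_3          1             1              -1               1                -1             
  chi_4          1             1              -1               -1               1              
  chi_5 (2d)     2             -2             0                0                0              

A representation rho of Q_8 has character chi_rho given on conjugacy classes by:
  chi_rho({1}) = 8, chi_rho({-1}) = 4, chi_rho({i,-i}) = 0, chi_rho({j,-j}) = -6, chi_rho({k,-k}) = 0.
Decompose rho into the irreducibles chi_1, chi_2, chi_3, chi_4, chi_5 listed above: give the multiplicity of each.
Multiplicities: chi_1: 0, chi_2: 3, chi_3: 0, chi_4: 3, chi_5: 1.

Use <chi_rho, chi> = (1/|G|) sum_C |C| * chi_rho(C) * conj(chi(C)) with |G| = 8 for each irreducible chi in the table:
  <chi_rho, chi_1> = (1/8)[1*(8)*conj(1) + 1*(4)*conj(1) + 2*(0)*conj(1) + 2*(-6)*conj(1) + 2*(0)*conj(1)]
      = (1/8)[(8) + (4) + (0) + (-12) + (0)] = 0/8 = 0
  <chi_rho, chi_2> = (1/8)[1*(8)*conj(1) + 1*(4)*conj(1) + 2*(0)*conj(1) + 2*(-6)*conj(-1) + 2*(0)*conj(-1)]
      = (1/8)[(8) + (4) + (0) + (12) + (0)] = 24/8 = 3
  <chi_rho, chi_3> = (1/8)[1*(8)*conj(1) + 1*(4)*conj(1) + 2*(0)*conj(-1) + 2*(-6)*conj(1) + 2*(0)*conj(-1)]
      = (1/8)[(8) + (4) + (0) + (-12) + (0)] = 0/8 = 0
  <chi_rho, chi_4> = (1/8)[1*(8)*conj(1) + 1*(4)*conj(1) + 2*(0)*conj(-1) + 2*(-6)*conj(-1) + 2*(0)*conj(1)]
      = (1/8)[(8) + (4) + (0) + (12) + (0)] = 24/8 = 3
  <chi_rho, chi_5> = (1/8)[1*(8)*conj(2) + 1*(4)*conj(-2) + 2*(0)*conj(0) + 2*(-6)*conj(0) + 2*(0)*conj(0)]
      = (1/8)[(16) + (-8) + (0) + (0) + (0)] = 8/8 = 1
Dimension check: dim(rho) = sum (mult * dim) = 0*1 + 3*1 + 0*1 + 3*1 + 1*2 = 8 = chi_rho(e) = 8.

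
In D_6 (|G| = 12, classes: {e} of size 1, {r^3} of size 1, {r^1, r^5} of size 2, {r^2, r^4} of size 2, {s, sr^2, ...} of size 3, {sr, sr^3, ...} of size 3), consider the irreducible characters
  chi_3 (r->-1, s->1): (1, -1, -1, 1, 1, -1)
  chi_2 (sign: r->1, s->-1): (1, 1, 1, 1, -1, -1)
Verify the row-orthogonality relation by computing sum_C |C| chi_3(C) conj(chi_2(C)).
Sum = 0; so <chi_3, chi_2> = 0 (distinct irreducibles are orthogonal).

Justification: Compute term by term over conjugacy classes (|C| * chi_3(C) * conj(chi_2(C))):
  1*(1)*conj(1) + 1*(-1)*conj(1) + 2*(-1)*conj(1) + 2*(1)*conj(1) + 3*(1)*conj(-1) + 3*(-1)*conj(-1)
  = (1) + (-1) + (-2) + (2) + (-3) + (3)
  = 0.
Dividing by |G| = 12 gives 0/12 = 0, matching the row-orthogonality relation <chi_3, chi_2> = [chi_3 = chi_2].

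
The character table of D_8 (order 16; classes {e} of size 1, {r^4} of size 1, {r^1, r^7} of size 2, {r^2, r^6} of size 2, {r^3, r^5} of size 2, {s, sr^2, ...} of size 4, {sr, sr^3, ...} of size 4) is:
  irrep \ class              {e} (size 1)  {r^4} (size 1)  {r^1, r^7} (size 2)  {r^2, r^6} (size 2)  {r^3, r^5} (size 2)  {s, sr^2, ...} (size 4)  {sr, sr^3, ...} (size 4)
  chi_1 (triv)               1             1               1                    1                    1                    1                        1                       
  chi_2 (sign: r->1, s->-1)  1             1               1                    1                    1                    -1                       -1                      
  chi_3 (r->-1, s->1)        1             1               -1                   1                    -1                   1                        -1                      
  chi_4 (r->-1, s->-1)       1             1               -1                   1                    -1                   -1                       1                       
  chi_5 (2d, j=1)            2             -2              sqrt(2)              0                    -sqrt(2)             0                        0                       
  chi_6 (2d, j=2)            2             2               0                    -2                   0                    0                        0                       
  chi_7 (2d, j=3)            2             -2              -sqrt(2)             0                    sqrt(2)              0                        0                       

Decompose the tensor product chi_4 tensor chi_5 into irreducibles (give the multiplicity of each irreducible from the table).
chi_4 tensor chi_5 = chi_7 (all other irreducibles have multiplicity 0).

Explanation: The character of a tensor product is the pointwise product (chi_4 * chi_5)(C) = chi_4(C) * chi_5(C):
  {e}: (1)*(2), {r^4}: (1)*(-2), {r^1, r^7}: (-1)*(sqrt(2)), {r^2, r^6}: (1)*(0), {r^3, r^5}: (-1)*(-sqrt(2)), {s, sr^2, ...}: (-1)*(0), {sr, sr^3, ...}: (1)*(0)
so (chi_4 * chi_5) takes values
  {e} -> 2, {r^4} -> -2, {r^1, r^7} -> -sqrt(2), {r^2, r^6} -> 0, {r^3, r^5} -> sqrt(2), {s, sr^2, ...} -> 0, {sr, sr^3, ...} -> 0.
Now take the inner product of this character with each irreducible chi from the table, <chi_4*chi_5, chi> = (1/16) sum_C |C| (chi_4*chi_5)(C) conj(chi(C)):
  <chi_4*chi_5, chi_1> = (1/16)[1*(2)*conj(1) + 1*(-2)*conj(1) + 2*(-sqrt(2))*conj(1) + 2*(0)*conj(1) + 2*(sqrt(2))*conj(1) + 4*(0)*conj(1) + 4*(0)*conj(1)]
      = (1/16)[(2) + (-2) + (-2*sqrt(2)) + (0) + (2*sqrt(2)) + (0) + (0)] = 0/16 = 0
  <chi_4*chi_5, chi_2> = (1/16)[1*(2)*conj(1) + 1*(-2)*conj(1) + 2*(-sqrt(2))*conj(1) + 2*(0)*conj(1) + 2*(sqrt(2))*conj(1) + 4*(0)*conj(-1) + 4*(0)*conj(-1)]
      = (1/16)[(2) + (-2) + (-2*sqrt(2)) + (0) + (2*sqrt(2)) + (0) + (0)] = 0/16 = 0
  <chi_4*chi_5, chi_3> = (1/16)[1*(2)*conj(1) + 1*(-2)*conj(1) + 2*(-sqrt(2))*conj(-1) + 2*(0)*conj(1) + 2*(sqrt(2))*conj(-1) + 4*(0)*conj(1) + 4*(0)*conj(-1)]
      = (1/16)[(2) + (-2) + (2*sqrt(2)) + (0) + (-2*sqrt(2)) + (0) + (0)] = 0/16 = 0
  <chi_4*chi_5, chi_4> = (1/16)[1*(2)*conj(1) + 1*(-2)*conj(1) + 2*(-sqrt(2))*conj(-1) + 2*(0)*conj(1) + 2*(sqrt(2))*conj(-1) + 4*(0)*conj(-1) + 4*(0)*conj(1)]
      = (1/16)[(2) + (-2) + (2*sqrt(2)) + (0) + (-2*sqrt(2)) + (0) + (0)] = 0/16 = 0
  <chi_4*chi_5, chi_5> = (1/16)[1*(2)*conj(2) + 1*(-2)*conj(-2) + 2*(-sqrt(2))*conj(sqrt(2)) + 2*(0)*conj(0) + 2*(sqrt(2))*conj(-sqrt(2)) + 4*(0)*conj(0) + 4*(0)*conj(0)]
      = (1/16)[(4) + (4) + (-4) + (0) + (-4) + (0) + (0)] = 0/16 = 0
  <chi_4*chi_5, chi_6> = (1/16)[1*(2)*conj(2) + 1*(-2)*conj(2) + 2*(-sqrt(2))*conj(0) + 2*(0)*conj(-2) + 2*(sqrt(2))*conj(0) + 4*(0)*conj(0) + 4*(0)*conj(0)]
      = (1/16)[(4) + (-4) + (0) + (0) + (0) + (0) + (0)] = 0/16 = 0
  <chi_4*chi_5, chi_7> = (1/16)[1*(2)*conj(2) + 1*(-2)*conj(-2) + 2*(-sqrt(2))*conj(-sqrt(2)) + 2*(0)*conj(0) + 2*(sqrt(2))*conj(sqrt(2)) + 4*(0)*conj(0) + 4*(0)*conj(0)]
      = (1/16)[(4) + (4) + (4) + (0) + (4) + (0) + (0)] = 16/16 = 1
Hence the multiplicities are chi_7: 1. Dimension check: dim(chi_4)*dim(chi_5) = 1*2 = 2 and sum (mult * dim) = 1*2 = 2.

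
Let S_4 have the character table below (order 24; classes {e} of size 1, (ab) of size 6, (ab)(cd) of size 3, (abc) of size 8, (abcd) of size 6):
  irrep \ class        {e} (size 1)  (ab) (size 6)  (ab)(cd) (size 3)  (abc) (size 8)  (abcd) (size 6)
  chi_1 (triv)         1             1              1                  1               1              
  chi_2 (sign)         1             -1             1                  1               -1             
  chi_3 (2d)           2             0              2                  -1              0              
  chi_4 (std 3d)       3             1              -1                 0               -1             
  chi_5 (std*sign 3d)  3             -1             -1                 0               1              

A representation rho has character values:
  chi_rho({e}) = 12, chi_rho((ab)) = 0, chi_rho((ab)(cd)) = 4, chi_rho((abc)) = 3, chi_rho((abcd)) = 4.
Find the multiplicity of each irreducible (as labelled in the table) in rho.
Multiplicities: chi_1: 3, chi_2: 1, chi_3: 1, chi_4: 0, chi_5: 2.

Reasoning: Use <chi_rho, chi> = (1/|G|) sum_C |C| * chi_rho(C) * conj(chi(C)) with |G| = 24 for each irreducible chi in the table:
  <chi_rho, chi_1> = (1/24)[1*(12)*conj(1) + 6*(0)*conj(1) + 3*(4)*conj(1) + 8*(3)*conj(1) + 6*(4)*conj(1)]
      = (1/24)[(12) + (0) + (12) + (24) + (24)] = 72/24 = 3
  <chi_rho, chi_2> = (1/24)[1*(12)*conj(1) + 6*(0)*conj(-1) + 3*(4)*conj(1) + 8*(3)*conj(1) + 6*(4)*conj(-1)]
      = (1/24)[(12) + (0) + (12) + (24) + (-24)] = 24/24 = 1
  <chi_rho, chi_3> = (1/24)[1*(12)*conj(2) + 6*(0)*conj(0) + 3*(4)*conj(2) + 8*(3)*conj(-1) + 6*(4)*conj(0)]
      = (1/24)[(24) + (0) + (24) + (-24) + (0)] = 24/24 = 1
  <chi_rho, chi_4> = (1/24)[1*(12)*conj(3) + 6*(0)*conj(1) + 3*(4)*conj(-1) + 8*(3)*conj(0) + 6*(4)*conj(-1)]
      = (1/24)[(36) + (0) + (-12) + (0) + (-24)] = 0/24 = 0
  <chi_rho, chi_5> = (1/24)[1*(12)*conj(3) + 6*(0)*conj(-1) + 3*(4)*conj(-1) + 8*(3)*conj(0) + 6*(4)*conj(1)]
      = (1/24)[(36) + (0) + (-12) + (0) + (24)] = 48/24 = 2
Dimension check: dim(rho) = sum (mult * dim) = 3*1 + 1*1 + 1*2 + 0*3 + 2*3 = 12 = chi_rho(e) = 12.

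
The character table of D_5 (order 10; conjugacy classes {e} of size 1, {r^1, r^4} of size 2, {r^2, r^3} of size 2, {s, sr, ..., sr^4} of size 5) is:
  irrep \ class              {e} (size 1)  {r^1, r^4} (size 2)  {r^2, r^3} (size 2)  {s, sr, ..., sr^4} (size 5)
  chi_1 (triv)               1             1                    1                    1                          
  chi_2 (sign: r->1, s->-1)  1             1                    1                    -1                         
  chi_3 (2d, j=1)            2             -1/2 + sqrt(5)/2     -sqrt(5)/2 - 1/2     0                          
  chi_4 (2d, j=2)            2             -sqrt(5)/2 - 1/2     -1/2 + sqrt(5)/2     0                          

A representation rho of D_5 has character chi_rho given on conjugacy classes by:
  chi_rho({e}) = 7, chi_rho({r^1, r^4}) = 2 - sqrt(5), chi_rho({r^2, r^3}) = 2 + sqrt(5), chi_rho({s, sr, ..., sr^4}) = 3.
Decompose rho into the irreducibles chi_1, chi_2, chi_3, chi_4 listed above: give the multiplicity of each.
Multiplicities: chi_1: 3, chi_2: 0, chi_3: 0, chi_4: 2.

Justification: Use <chi_rho, chi> = (1/|G|) sum_C |C| * chi_rho(C) * conj(chi(C)) with |G| = 10 for each irreducible chi in the table:
  <chi_rho, chi_1> = (1/10)[1*(7)*conj(1) + 2*(2 - sqrt(5))*conj(1) + 2*(2 + sqrt(5))*conj(1) + 5*(3)*conj(1)]
      = (1/10)[(7) + (4 - 2*sqrt(5)) + (4 + 2*sqrt(5)) + (15)] = 30/10 = 3
  <chi_rho, chi_2> = (1/10)[1*(7)*conj(1) + 2*(2 - sqrt(5))*conj(1) + 2*(2 + sqrt(5))*conj(1) + 5*(3)*conj(-1)]
      = (1/10)[(7) + (4 - 2*sqrt(5)) + (4 + 2*sqrt(5)) + (-15)] = 0/10 = 0
  <chi_rho, chi_3> = (1/10)[1*(7)*conj(2) + 2*(2 - sqrt(5))*conj(-1/2 + sqrt(5)/2) + 2*(2 + sqrt(5))*conj(-sqrt(5)/2 - 1/2) + 5*(3)*conj(0)]
      = (1/10)[(14) + (-7 + 3*sqrt(5)) + (-7 - 3*sqrt(5)) + (0)] = 0/10 = 0
  <chi_rho, chi_4> = (1/10)[1*(7)*conj(2) + 2*(2 - sqrt(5))*conj(-sqrt(5)/2 - 1/2) + 2*(2 + sqrt(5))*conj(-1/2 + sqrt(5)/2) + 5*(3)*conj(0)]
      = (1/10)[(14) + (3 - sqrt(5)) + (sqrt(5) + 3) + (0)] = 20/10 = 2
Dimension check: dim(rho) = sum (mult * dim) = 3*1 + 0*1 + 0*2 + 2*2 = 7 = chi_rho(e) = 7.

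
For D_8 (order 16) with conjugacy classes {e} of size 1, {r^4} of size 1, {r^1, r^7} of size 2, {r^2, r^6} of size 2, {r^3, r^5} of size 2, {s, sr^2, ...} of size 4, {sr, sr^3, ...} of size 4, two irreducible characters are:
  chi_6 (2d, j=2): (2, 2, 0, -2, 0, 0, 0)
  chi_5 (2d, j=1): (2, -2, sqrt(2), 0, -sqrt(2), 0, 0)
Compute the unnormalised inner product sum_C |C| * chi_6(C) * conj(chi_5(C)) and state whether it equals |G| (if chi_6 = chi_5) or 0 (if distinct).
Sum = 0; so <chi_6, chi_5> = 0 (distinct irreducibles are orthogonal).

Solution. Compute term by term over conjugacy classes (|C| * chi_6(C) * conj(chi_5(C))):
  1*(2)*conj(2) + 1*(2)*conj(-2) + 2*(0)*conj(sqrt(2)) + 2*(-2)*conj(0) + 2*(0)*conj(-sqrt(2)) + 4*(0)*conj(0) + 4*(0)*conj(0)
  = (4) + (-4) + (0) + (0) + (0) + (0) + (0)
  = 0.
Dividing by |G| = 16 gives 0/16 = 0, matching the row-orthogonality relation <chi_6, chi_5> = [chi_6 = chi_5].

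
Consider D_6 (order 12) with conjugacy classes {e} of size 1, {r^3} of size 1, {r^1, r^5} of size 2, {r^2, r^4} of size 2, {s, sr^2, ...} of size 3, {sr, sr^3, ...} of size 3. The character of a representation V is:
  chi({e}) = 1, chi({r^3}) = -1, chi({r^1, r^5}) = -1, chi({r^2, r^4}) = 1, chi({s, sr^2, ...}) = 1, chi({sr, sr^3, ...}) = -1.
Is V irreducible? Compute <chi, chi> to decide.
Irreducible: <chi, chi> = 1.

Reasoning: <chi, chi> = (1/|G|) sum_C |C| * |chi(C)|^2 = (1/12)[1*|1|^2 + 1*|-1|^2 + 2*|-1|^2 + 2*|1|^2 + 3*|1|^2 + 3*|-1|^2]
  = (1/12)[(1) + (1) + (2) + (2) + (3) + (3)] = 12/12 = 1.
A character is irreducible iff <chi, chi> = 1, so this representation is irreducible.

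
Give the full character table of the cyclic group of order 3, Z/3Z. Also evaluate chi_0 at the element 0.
Character table of Z/3Z (irreps indexed chi_0,...,chi_2 with chi_k(m) = zeta_3^(k*m), zeta_3 = exp(2*pi*i/3)):
  irrep \ class  {0} (size 1)  {1} (size 1)    {2} (size 1)  
  chi_0          1             1               1             
  chi_1          1             exp(2*I*pi/3)   exp(-2*I*pi/3)
  chi_2          1             exp(-2*I*pi/3)  exp(2*I*pi/3) 

Spot check: chi_0(0) = zeta_3^(0*0) = zeta_3^0 = 1.

Explanation: Z/3Z is abelian, so all 3 irreducible complex representations are 1-dimensional. They are given by chi_k(m) = zeta_3^(k*m) for k = 0,...,2. Row orthogonality: sum_m chi_k(m) conj(chi_l(m)) = 3 * [k = l].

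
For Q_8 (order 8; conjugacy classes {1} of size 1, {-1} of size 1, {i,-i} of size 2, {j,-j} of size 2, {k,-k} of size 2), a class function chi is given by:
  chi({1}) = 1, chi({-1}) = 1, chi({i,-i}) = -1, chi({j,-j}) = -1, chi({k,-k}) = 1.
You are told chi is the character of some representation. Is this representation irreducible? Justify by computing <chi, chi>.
Irreducible: <chi, chi> = 1.

Solution. <chi, chi> = (1/|G|) sum_C |C| * |chi(C)|^2 = (1/8)[1*|1|^2 + 1*|1|^2 + 2*|-1|^2 + 2*|-1|^2 + 2*|1|^2]
  = (1/8)[(1) + (1) + (2) + (2) + (2)] = 8/8 = 1.
A character is irreducible iff <chi, chi> = 1, so this representation is irreducible.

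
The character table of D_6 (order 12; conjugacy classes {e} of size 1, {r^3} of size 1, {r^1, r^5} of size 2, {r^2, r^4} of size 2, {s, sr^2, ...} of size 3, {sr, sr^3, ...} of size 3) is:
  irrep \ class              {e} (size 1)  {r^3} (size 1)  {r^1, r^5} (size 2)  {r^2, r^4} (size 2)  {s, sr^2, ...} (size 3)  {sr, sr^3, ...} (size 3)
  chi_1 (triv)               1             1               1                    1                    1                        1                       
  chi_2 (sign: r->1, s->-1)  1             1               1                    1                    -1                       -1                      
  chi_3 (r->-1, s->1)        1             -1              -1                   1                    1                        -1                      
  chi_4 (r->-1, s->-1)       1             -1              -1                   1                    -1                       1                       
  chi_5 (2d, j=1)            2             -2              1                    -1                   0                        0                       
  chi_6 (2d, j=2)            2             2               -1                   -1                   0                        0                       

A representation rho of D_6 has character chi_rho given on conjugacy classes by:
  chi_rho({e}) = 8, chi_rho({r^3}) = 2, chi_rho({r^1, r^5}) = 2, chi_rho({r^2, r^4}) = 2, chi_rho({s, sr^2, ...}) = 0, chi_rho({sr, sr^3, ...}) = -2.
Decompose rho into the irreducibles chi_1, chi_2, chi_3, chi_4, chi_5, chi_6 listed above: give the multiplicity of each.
Multiplicities: chi_1: 1, chi_2: 2, chi_3: 1, chi_4: 0, chi_5: 1, chi_6: 1.

Derivation: Use <chi_rho, chi> = (1/|G|) sum_C |C| * chi_rho(C) * conj(chi(C)) with |G| = 12 for each irreducible chi in the table:
  <chi_rho, chi_1> = (1/12)[1*(8)*conj(1) + 1*(2)*conj(1) + 2*(2)*conj(1) + 2*(2)*conj(1) + 3*(0)*conj(1) + 3*(-2)*conj(1)]
      = (1/12)[(8) + (2) + (4) + (4) + (0) + (-6)] = 12/12 = 1
  <chi_rho, chi_2> = (1/12)[1*(8)*conj(1) + 1*(2)*conj(1) + 2*(2)*conj(1) + 2*(2)*conj(1) + 3*(0)*conj(-1) + 3*(-2)*conj(-1)]
      = (1/12)[(8) + (2) + (4) + (4) + (0) + (6)] = 24/12 = 2
  <chi_rho, chi_3> = (1/12)[1*(8)*conj(1) + 1*(2)*conj(-1) + 2*(2)*conj(-1) + 2*(2)*conj(1) + 3*(0)*conj(1) + 3*(-2)*conj(-1)]
      = (1/12)[(8) + (-2) + (-4) + (4) + (0) + (6)] = 12/12 = 1
  <chi_rho, chi_4> = (1/12)[1*(8)*conj(1) + 1*(2)*conj(-1) + 2*(2)*conj(-1) + 2*(2)*conj(1) + 3*(0)*conj(-1) + 3*(-2)*conj(1)]
      = (1/12)[(8) + (-2) + (-4) + (4) + (0) + (-6)] = 0/12 = 0
  <chi_rho, chi_5> = (1/12)[1*(8)*conj(2) + 1*(2)*conj(-2) + 2*(2)*conj(1) + 2*(2)*conj(-1) + 3*(0)*conj(0) + 3*(-2)*conj(0)]
      = (1/12)[(16) + (-4) + (4) + (-4) + (0) + (0)] = 12/12 = 1
  <chi_rho, chi_6> = (1/12)[1*(8)*conj(2) + 1*(2)*conj(2) + 2*(2)*conj(-1) + 2*(2)*conj(-1) + 3*(0)*conj(0) + 3*(-2)*conj(0)]
      = (1/12)[(16) + (4) + (-4) + (-4) + (0) + (0)] = 12/12 = 1
Dimension check: dim(rho) = sum (mult * dim) = 1*1 + 2*1 + 1*1 + 0*1 + 1*2 + 1*2 = 8 = chi_rho(e) = 8.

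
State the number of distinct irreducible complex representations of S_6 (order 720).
11

Justification: The number of irreducible complex representations of a finite group equals its number of conjugacy classes. Conjugacy classes in S_6 correspond to cycle types, i.e. partitions of 6; there are p(6) = 11 of them, so S_6 (order 720) has exactly 11 irreducible complex representations.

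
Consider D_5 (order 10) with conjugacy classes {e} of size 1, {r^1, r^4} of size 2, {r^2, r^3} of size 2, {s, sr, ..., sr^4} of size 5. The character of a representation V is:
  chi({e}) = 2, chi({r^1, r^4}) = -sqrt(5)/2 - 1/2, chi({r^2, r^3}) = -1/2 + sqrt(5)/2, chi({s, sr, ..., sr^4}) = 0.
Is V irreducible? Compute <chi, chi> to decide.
Irreducible: <chi, chi> = 1.

Details: <chi, chi> = (1/|G|) sum_C |C| * |chi(C)|^2 = (1/10)[1*|2|^2 + 2*|-sqrt(5)/2 - 1/2|^2 + 2*|-1/2 + sqrt(5)/2|^2 + 5*|0|^2]
  = (1/10)[(4) + (sqrt(5) + 3) + (3 - sqrt(5)) + (0)] = 10/10 = 1.
A character is irreducible iff <chi, chi> = 1, so this representation is irreducible.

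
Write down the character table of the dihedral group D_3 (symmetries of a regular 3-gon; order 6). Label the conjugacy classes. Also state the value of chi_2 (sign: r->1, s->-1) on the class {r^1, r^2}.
Conjugacy classes: {e} of size 1, {r^1, r^2} of size 2, {s, sr, ..., sr^2} of size 3.
Character table:
  irrep \ class              {e} (size 1)  {r^1, r^2} (size 2)  {s, sr, ..., sr^2} (size 3)
  chi_1 (triv)               1             1                    1                          
  chi_2 (sign: r->1, s->-1)  1             1                    -1                         
  chi_3 (2d, j=1)            2             -1                   0                          

Spot check: chi_2 (sign: r->1, s->-1) on {r^1, r^2} = 1.

Justification: D_3 has order 2*3 = 6 with 3 conjugacy classes, hence 3 irreducibles. Sum of squared dims 1 + 1 + 4 = 6 = |G|. Linear characters come from the abelianisation; the 2-dimensional irreps have character r^k -> 2*cos(2*pi*j*k/3), reflections -> 0.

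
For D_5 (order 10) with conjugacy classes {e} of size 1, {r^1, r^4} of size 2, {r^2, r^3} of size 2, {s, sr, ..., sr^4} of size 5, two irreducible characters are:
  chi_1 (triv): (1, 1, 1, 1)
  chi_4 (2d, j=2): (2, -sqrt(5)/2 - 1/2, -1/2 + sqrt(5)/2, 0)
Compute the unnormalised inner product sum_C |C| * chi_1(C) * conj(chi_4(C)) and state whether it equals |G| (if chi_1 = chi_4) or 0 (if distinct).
Sum = 0; so <chi_1, chi_4> = 0 (distinct irreducibles are orthogonal).

Explanation: Compute term by term over conjugacy classes (|C| * chi_1(C) * conj(chi_4(C))):
  1*(1)*conj(2) + 2*(1)*conj(-sqrt(5)/2 - 1/2) + 2*(1)*conj(-1/2 + sqrt(5)/2) + 5*(1)*conj(0)
  = (2) + (-sqrt(5) - 1) + (-1 + sqrt(5)) + (0)
  = 0.
Dividing by |G| = 10 gives 0/10 = 0, matching the row-orthogonality relation <chi_1, chi_4> = [chi_1 = chi_4].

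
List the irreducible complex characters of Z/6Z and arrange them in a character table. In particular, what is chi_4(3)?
Character table of Z/6Z (irreps indexed chi_0,...,chi_5 with chi_k(m) = zeta_6^(k*m), zeta_6 = exp(2*pi*i/6)):
  irrep \ class  {0} (size 1)  {1} (size 1)    {2} (size 1)    {3} (size 1)  {4} (size 1)    {5} (size 1)  
  chi_0          1             1               1               1             1               1             
  chi_1          1             exp(I*pi/3)     exp(2*I*pi/3)   -1            exp(-2*I*pi/3)  exp(-I*pi/3)  
  chi_2          1             exp(2*I*pi/3)   exp(-2*I*pi/3)  1             exp(2*I*pi/3)   exp(-2*I*pi/3)
  chi_3          1             -1              1               -1            1               -1            
  chi_4          1             exp(-2*I*pi/3)  exp(2*I*pi/3)   1             exp(-2*I*pi/3)  exp(2*I*pi/3) 
  chi_5          1             exp(-I*pi/3)    exp(-2*I*pi/3)  -1            exp(2*I*pi/3)   exp(I*pi/3)   

Spot check: chi_4(3) = zeta_6^(4*3) = zeta_6^12 = 1.

Working: Z/6Z is abelian, so all 6 irreducible complex representations are 1-dimensional. They are given by chi_k(m) = zeta_6^(k*m) for k = 0,...,5. Row orthogonality: sum_m chi_k(m) conj(chi_l(m)) = 6 * [k = l].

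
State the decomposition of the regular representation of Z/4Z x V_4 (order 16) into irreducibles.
Each irreducible V_i of dimension d_i appears with multiplicity d_i, i.e. rho_reg = (direct sum over all irreducibles V_i) d_i V_i. The irreducible dimensions for Z/4Z x V_4 are 1, 1, 1, 1, 1, 1, 1, 1, 1, 1, 1, 1, 1, 1, 1, 1: 16 irreducibles of dimension 1, each with multiplicity 1. Total dimension 16*1*1 = 16 = |G|.

Argument: General theorem: in the regular representation of a finite group G, each irreducible appears with multiplicity equal to its dimension. Check: dim(rho_reg) = sum d_i^2 = 1 + 1 + 1 + 1 + 1 + 1 + 1 + 1 + 1 + 1 + 1 + 1 + 1 + 1 + 1 + 1 = 16 = |G|.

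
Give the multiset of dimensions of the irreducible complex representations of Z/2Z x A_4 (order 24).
Dimensions: 1, 1, 1, 1, 1, 1, 3, 3

Reasoning: There are 8 irreducibles (= number of conjugacy classes). Their dimensions d_i satisfy sum d_i^2 = |G| = 24: 1 + 1 + 1 + 1 + 1 + 1 + 9 + 9 = 24. (For the product with Z/2Z: each of the 2 1-dim characters of Z/2Z tensors with each irrep of A_4, giving 2 copies of each A_4-dimension.)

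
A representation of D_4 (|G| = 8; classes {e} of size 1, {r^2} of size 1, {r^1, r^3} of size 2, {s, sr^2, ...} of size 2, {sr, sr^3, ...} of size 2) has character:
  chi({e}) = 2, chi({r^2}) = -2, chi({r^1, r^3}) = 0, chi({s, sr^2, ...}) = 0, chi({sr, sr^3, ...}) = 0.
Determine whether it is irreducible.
Irreducible: <chi, chi> = 1.

Derivation: <chi, chi> = (1/|G|) sum_C |C| * |chi(C)|^2 = (1/8)[1*|2|^2 + 1*|-2|^2 + 2*|0|^2 + 2*|0|^2 + 2*|0|^2]
  = (1/8)[(4) + (4) + (0) + (0) + (0)] = 8/8 = 1.
A character is irreducible iff <chi, chi> = 1, so this representation is irreducible.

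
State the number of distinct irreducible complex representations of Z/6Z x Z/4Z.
24

Details: The number of irreducible complex representations of a finite group equals its number of conjugacy classes. Z/6Z x Z/4Z is abelian of order 24, so every element is its own conjugacy class: 24 classes, so Z/6Z x Z/4Z (order 24) has exactly 24 irreducible complex representations.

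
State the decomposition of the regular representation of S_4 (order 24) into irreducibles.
Each irreducible V_i of dimension d_i appears with multiplicity d_i, i.e. rho_reg = (direct sum over all irreducibles V_i) d_i V_i. The irreducible dimensions for S_4 are 1, 1, 2, 3, 3: 2 irreducibles of dimension 1, each with multiplicity 1; 1 irreducible of dimension 2, with multiplicity 2; 2 irreducibles of dimension 3, each with multiplicity 3. Total dimension 2*1*1 + 1*2*2 + 2*3*3 = 24 = |G|.

Why: General theorem: in the regular representation of a finite group G, each irreducible appears with multiplicity equal to its dimension. Check: dim(rho_reg) = sum d_i^2 = 1 + 1 + 4 + 9 + 9 = 24 = |G|.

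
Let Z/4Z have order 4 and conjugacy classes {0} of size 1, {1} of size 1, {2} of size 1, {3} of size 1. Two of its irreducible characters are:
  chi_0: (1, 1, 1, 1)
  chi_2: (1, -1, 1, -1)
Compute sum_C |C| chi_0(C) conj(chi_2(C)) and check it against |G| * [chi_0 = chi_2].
Sum = 0; so <chi_0, chi_2> = 0 (distinct irreducibles are orthogonal).

Why: Compute term by term over conjugacy classes (|C| * chi_0(C) * conj(chi_2(C))):
  1*(1)*conj(1) + 1*(1)*conj(-1) + 1*(1)*conj(1) + 1*(1)*conj(-1)
  = (1) + (-1) + (1) + (-1)
  = 0.
(Exp terms are combined using exp(i*s)*conj(exp(i*t)) = exp(i*(s-t)), and sums of them are collapsed using the identity that for every m > 1 the m distinct m-th roots of unity sum to 0, e.g. 1 + exp(2*I*pi/3) + exp(-2*I*pi/3) = 0.)
Dividing by |G| = 4 gives 0/4 = 0, matching the row-orthogonality relation <chi_0, chi_2> = [chi_0 = chi_2].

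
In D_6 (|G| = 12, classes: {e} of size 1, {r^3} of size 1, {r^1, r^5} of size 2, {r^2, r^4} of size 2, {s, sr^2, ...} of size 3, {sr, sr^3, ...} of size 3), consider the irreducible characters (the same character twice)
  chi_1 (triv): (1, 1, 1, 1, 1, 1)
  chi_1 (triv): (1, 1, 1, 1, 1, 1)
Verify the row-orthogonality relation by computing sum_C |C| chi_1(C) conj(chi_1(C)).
Sum = 12 = |G| = 12; so <chi_1, chi_1> = 1 (norm-1 confirms irreducibility).

Details: Compute term by term over conjugacy classes (|C| * chi_1(C) * conj(chi_1(C))):
  1*(1)*conj(1) + 1*(1)*conj(1) + 2*(1)*conj(1) + 2*(1)*conj(1) + 3*(1)*conj(1) + 3*(1)*conj(1)
  = (1) + (1) + (2) + (2) + (3) + (3)
  = 12.
Dividing by |G| = 12 gives 12/12 = 1, matching the row-orthogonality relation <chi_1, chi_1> = [chi_1 = chi_1].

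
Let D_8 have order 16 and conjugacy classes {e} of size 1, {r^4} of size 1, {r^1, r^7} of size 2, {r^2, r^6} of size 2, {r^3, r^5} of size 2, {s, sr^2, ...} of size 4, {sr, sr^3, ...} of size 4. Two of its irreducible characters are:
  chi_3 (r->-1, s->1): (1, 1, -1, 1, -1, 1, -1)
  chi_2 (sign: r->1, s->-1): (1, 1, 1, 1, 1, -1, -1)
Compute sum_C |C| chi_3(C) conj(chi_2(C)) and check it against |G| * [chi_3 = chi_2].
Sum = 0; so <chi_3, chi_2> = 0 (distinct irreducibles are orthogonal).

Why: Compute term by term over conjugacy classes (|C| * chi_3(C) * conj(chi_2(C))):
  1*(1)*conj(1) + 1*(1)*conj(1) + 2*(-1)*conj(1) + 2*(1)*conj(1) + 2*(-1)*conj(1) + 4*(1)*conj(-1) + 4*(-1)*conj(-1)
  = (1) + (1) + (-2) + (2) + (-2) + (-4) + (4)
  = 0.
Dividing by |G| = 16 gives 0/16 = 0, matching the row-orthogonality relation <chi_3, chi_2> = [chi_3 = chi_2].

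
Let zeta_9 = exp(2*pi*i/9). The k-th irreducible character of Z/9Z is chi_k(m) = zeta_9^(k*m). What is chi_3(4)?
chi_3(4) = zeta_9^12 = exp(2*I*pi/3)

Argument: chi_3(4) = zeta_9^(3*4) = zeta_9^12. Since zeta_9^9 = 1, this equals zeta_9^3 = exp(2*pi*i*3/9) = exp(2*I*pi/3).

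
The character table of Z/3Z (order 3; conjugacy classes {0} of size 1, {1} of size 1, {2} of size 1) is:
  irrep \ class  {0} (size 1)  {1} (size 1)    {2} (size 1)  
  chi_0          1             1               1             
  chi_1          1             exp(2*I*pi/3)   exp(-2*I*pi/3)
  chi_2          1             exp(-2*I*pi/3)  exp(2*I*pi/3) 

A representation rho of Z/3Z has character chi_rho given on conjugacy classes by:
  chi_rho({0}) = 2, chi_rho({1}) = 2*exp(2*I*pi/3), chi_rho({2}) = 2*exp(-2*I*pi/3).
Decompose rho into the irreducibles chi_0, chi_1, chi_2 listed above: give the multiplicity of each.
Multiplicities: chi_0: 0, chi_1: 2, chi_2: 0.

Proof sketch: Use <chi_rho, chi> = (1/|G|) sum_C |C| * chi_rho(C) * conj(chi(C)) with |G| = 3 for each irreducible chi in the table:
  <chi_rho, chi_0> = (1/3)[1*(2)*conj(1) + 1*(2*exp(2*I*pi/3))*conj(1) + 1*(2*exp(-2*I*pi/3))*conj(1)]
      = (1/3)[(2) + (2*exp(2*I*pi/3)) + (2*exp(-2*I*pi/3))] = 0/3 = 0
  <chi_rho, chi_1> = (1/3)[1*(2)*conj(1) + 1*(2*exp(2*I*pi/3))*conj(exp(2*I*pi/3)) + 1*(2*exp(-2*I*pi/3))*conj(exp(-2*I*pi/3))]
      = (1/3)[(2) + (2) + (2)] = 6/3 = 2
  <chi_rho, chi_2> = (1/3)[1*(2)*conj(1) + 1*(2*exp(2*I*pi/3))*conj(exp(-2*I*pi/3)) + 1*(2*exp(-2*I*pi/3))*conj(exp(2*I*pi/3))]
      = (1/3)[(2) + (2*exp(-2*I*pi/3)) + (2*exp(2*I*pi/3))] = 0/3 = 0
(Exp terms are combined using exp(i*s)*conj(exp(i*t)) = exp(i*(s-t)), and sums of them are collapsed using the identity that for every m > 1 the m distinct m-th roots of unity sum to 0, e.g. 1 + exp(2*I*pi/3) + exp(-2*I*pi/3) = 0.)
Dimension check: dim(rho) = sum (mult * dim) = 0*1 + 2*1 + 0*1 = 2 = chi_rho(e) = 2.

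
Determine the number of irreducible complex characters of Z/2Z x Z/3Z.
6

The number of irreducible complex representations of a finite group equals its number of conjugacy classes. Z/2Z x Z/3Z is abelian of order 6, so every element is its own conjugacy class: 6 classes, so Z/2Z x Z/3Z (order 6) has exactly 6 irreducible complex representations.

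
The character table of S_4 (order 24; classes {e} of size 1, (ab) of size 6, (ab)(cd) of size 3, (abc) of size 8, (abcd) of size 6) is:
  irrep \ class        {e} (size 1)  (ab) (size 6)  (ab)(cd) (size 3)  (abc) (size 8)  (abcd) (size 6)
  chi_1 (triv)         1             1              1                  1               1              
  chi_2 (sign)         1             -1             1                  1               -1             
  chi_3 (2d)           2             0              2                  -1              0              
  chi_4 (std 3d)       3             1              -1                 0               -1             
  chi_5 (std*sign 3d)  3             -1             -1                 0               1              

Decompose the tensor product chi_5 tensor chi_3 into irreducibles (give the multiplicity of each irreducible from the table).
chi_5 tensor chi_3 = chi_4 + chi_5 (all other irreducibles have multiplicity 0).

Proof sketch: The character of a tensor product is the pointwise product (chi_5 * chi_3)(C) = chi_5(C) * chi_3(C):
  {e}: (3)*(2), (ab): (-1)*(0), (ab)(cd): (-1)*(2), (abc): (0)*(-1), (abcd): (1)*(0)
so (chi_5 * chi_3) takes values
  {e} -> 6, (ab) -> 0, (ab)(cd) -> -2, (abc) -> 0, (abcd) -> 0.
Now take the inner product of this character with each irreducible chi from the table, <chi_5*chi_3, chi> = (1/24) sum_C |C| (chi_5*chi_3)(C) conj(chi(C)):
  <chi_5*chi_3, chi_1> = (1/24)[1*(6)*conj(1) + 6*(0)*conj(1) + 3*(-2)*conj(1) + 8*(0)*conj(1) + 6*(0)*conj(1)]
      = (1/24)[(6) + (0) + (-6) + (0) + (0)] = 0/24 = 0
  <chi_5*chi_3, chi_2> = (1/24)[1*(6)*conj(1) + 6*(0)*conj(-1) + 3*(-2)*conj(1) + 8*(0)*conj(1) + 6*(0)*conj(-1)]
      = (1/24)[(6) + (0) + (-6) + (0) + (0)] = 0/24 = 0
  <chi_5*chi_3, chi_3> = (1/24)[1*(6)*conj(2) + 6*(0)*conj(0) + 3*(-2)*conj(2) + 8*(0)*conj(-1) + 6*(0)*conj(0)]
      = (1/24)[(12) + (0) + (-12) + (0) + (0)] = 0/24 = 0
  <chi_5*chi_3, chi_4> = (1/24)[1*(6)*conj(3) + 6*(0)*conj(1) + 3*(-2)*conj(-1) + 8*(0)*conj(0) + 6*(0)*conj(-1)]
      = (1/24)[(18) + (0) + (6) + (0) + (0)] = 24/24 = 1
  <chi_5*chi_3, chi_5> = (1/24)[1*(6)*conj(3) + 6*(0)*conj(-1) + 3*(-2)*conj(-1) + 8*(0)*conj(0) + 6*(0)*conj(1)]
      = (1/24)[(18) + (0) + (6) + (0) + (0)] = 24/24 = 1
Hence the multiplicities are chi_4: 1, chi_5: 1. Dimension check: dim(chi_5)*dim(chi_3) = 3*2 = 6 and sum (mult * dim) = 1*3 + 1*3 = 6.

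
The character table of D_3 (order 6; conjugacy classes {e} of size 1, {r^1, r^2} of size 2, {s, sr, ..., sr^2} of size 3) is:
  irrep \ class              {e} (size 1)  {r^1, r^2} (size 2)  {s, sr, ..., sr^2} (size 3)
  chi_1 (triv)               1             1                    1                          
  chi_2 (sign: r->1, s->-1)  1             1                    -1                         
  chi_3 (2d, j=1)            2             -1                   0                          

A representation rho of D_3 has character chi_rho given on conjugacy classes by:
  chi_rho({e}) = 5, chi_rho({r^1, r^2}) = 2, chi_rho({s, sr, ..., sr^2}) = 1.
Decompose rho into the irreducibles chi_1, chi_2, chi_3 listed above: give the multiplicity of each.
Multiplicities: chi_1: 2, chi_2: 1, chi_3: 1.

Use <chi_rho, chi> = (1/|G|) sum_C |C| * chi_rho(C) * conj(chi(C)) with |G| = 6 for each irreducible chi in the table:
  <chi_rho, chi_1> = (1/6)[1*(5)*conj(1) + 2*(2)*conj(1) + 3*(1)*conj(1)]
      = (1/6)[(5) + (4) + (3)] = 12/6 = 2
  <chi_rho, chi_2> = (1/6)[1*(5)*conj(1) + 2*(2)*conj(1) + 3*(1)*conj(-1)]
      = (1/6)[(5) + (4) + (-3)] = 6/6 = 1
  <chi_rho, chi_3> = (1/6)[1*(5)*conj(2) + 2*(2)*conj(-1) + 3*(1)*conj(0)]
      = (1/6)[(10) + (-4) + (0)] = 6/6 = 1
Dimension check: dim(rho) = sum (mult * dim) = 2*1 + 1*1 + 1*2 = 5 = chi_rho(e) = 5.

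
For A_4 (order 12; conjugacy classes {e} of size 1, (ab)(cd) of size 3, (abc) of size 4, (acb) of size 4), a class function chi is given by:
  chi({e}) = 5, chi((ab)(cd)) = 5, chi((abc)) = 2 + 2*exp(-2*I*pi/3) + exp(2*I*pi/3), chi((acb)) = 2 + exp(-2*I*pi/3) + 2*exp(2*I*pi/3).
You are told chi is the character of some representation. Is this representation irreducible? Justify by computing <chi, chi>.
Not irreducible (reducible): <chi, chi> = 9 > 1.

Proof sketch: <chi, chi> = (1/|G|) sum_C |C| * |chi(C)|^2 = (1/12)[1*|5|^2 + 3*|5|^2 + 4*|2 + 2*exp(-2*I*pi/3) + exp(2*I*pi/3)|^2 + 4*|2 + exp(-2*I*pi/3) + 2*exp(2*I*pi/3)|^2]
  = (1/12)[(25) + (75) + (4) + (4)] = 108/12 = 9.
(Exp terms are combined using exp(i*s)*conj(exp(i*t)) = exp(i*(s-t)), and sums of them are collapsed using the identity that for every m > 1 the m distinct m-th roots of unity sum to 0, e.g. 1 + exp(2*I*pi/3) + exp(-2*I*pi/3) = 0.)
A character is irreducible iff <chi, chi> = 1, so this representation is reducible.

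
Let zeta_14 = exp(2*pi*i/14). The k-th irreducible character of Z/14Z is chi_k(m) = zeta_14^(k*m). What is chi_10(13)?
chi_10(13) = zeta_14^130 = exp(4*I*pi/7)

Details: chi_10(13) = zeta_14^(10*13) = zeta_14^130. Since zeta_14^14 = 1, this equals zeta_14^4 = exp(2*pi*i*4/14) = exp(4*I*pi/7).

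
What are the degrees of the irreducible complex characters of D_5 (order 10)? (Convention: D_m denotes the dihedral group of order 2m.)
Dimensions: 1, 1, 2, 2

Why: There are 4 irreducibles (= number of conjugacy classes). Their dimensions d_i satisfy sum d_i^2 = |G| = 10: 1 + 1 + 4 + 4 = 10.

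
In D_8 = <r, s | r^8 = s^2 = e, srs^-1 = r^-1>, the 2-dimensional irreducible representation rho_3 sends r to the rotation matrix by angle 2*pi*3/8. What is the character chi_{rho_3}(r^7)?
chi_{rho_3}(r^7) = 2*cos(2*pi*3*7/8) = -sqrt(2)

Why: rho_3(r^7) is rotation by angle 2*pi*3*7/8, whose trace is 2*cos(2*pi*3*7/8) = -sqrt(2).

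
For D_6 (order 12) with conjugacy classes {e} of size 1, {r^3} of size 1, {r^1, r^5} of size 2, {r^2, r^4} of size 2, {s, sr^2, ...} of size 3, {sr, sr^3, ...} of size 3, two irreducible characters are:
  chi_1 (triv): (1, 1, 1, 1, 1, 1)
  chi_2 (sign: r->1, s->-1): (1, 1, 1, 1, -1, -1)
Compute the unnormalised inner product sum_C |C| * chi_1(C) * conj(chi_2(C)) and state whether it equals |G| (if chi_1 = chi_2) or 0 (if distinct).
Sum = 0; so <chi_1, chi_2> = 0 (distinct irreducibles are orthogonal).

Derivation: Compute term by term over conjugacy classes (|C| * chi_1(C) * conj(chi_2(C))):
  1*(1)*conj(1) + 1*(1)*conj(1) + 2*(1)*conj(1) + 2*(1)*conj(1) + 3*(1)*conj(-1) + 3*(1)*conj(-1)
  = (1) + (1) + (2) + (2) + (-3) + (-3)
  = 0.
Dividing by |G| = 12 gives 0/12 = 0, matching the row-orthogonality relation <chi_1, chi_2> = [chi_1 = chi_2].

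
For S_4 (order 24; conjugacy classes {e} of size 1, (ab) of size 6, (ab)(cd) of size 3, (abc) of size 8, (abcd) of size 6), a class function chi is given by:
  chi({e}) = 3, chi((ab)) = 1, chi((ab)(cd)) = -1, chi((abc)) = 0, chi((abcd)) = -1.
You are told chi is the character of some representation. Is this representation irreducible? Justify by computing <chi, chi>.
Irreducible: <chi, chi> = 1.

<chi, chi> = (1/|G|) sum_C |C| * |chi(C)|^2 = (1/24)[1*|3|^2 + 6*|1|^2 + 3*|-1|^2 + 8*|0|^2 + 6*|-1|^2]
  = (1/24)[(9) + (6) + (3) + (0) + (6)] = 24/24 = 1.
A character is irreducible iff <chi, chi> = 1, so this representation is irreducible.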